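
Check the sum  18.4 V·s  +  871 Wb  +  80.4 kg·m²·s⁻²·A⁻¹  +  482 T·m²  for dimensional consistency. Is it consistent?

Yes

Dimensions:
  18.4 V·s:  V·s = J·C⁻¹·s = kg·m²·s⁻²·A⁻¹
  871 Wb:  Wb = V·s = kg·m²·s⁻²·A⁻¹
  80.4 kg·m²·s⁻²·A⁻¹:  kg·m²·s⁻²·A⁻¹
  482 T·m²:  T·m² = Wb·m⁻²·m² = kg·m²·s⁻²·A⁻¹
Every term reduces to kg·m²·s⁻²·A⁻¹.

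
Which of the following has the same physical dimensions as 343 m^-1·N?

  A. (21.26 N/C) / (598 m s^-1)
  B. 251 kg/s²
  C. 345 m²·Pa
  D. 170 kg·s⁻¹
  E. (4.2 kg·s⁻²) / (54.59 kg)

Reference: N·m⁻¹ = kg·m·s⁻²·m⁻¹ = kg·s⁻².
Each option:
  A. [kg·m·s⁻³·A⁻¹] / [m·s⁻¹] = kg·s⁻²·A⁻¹
  B. kg·s⁻²  ← same
  C. Pa·m² = N·m⁻²·m² = kg·m·s⁻²
  D. kg·s⁻¹
  E. [kg·s⁻²] / [kg] = s⁻²
Only B. matches kg·s⁻².

B.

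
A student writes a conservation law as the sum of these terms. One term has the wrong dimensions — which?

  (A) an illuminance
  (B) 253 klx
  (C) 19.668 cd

Reduce each to base SI dimensions:
  (A) [illuminance] = m⁻²·cd
  (B) lx = lm·m⁻² = m⁻²·cd
  (C) cd
All reduce to m⁻²·cd except (C), which is cd.

(C)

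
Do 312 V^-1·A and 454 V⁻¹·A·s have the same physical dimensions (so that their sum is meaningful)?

Work out the base dimensions of each:
  312 V^-1·A:  A·V⁻¹ = A·(J·C⁻¹)⁻¹ = kg⁻¹·m⁻²·s³·A²
  454 V⁻¹·A·s:  A·s·V⁻¹ = A·s·(J·C⁻¹)⁻¹ = kg⁻¹·m⁻²·s⁴·A²
kg⁻¹·m⁻²·s³·A² ≠ kg⁻¹·m⁻²·s⁴·A², so they cannot be added.

No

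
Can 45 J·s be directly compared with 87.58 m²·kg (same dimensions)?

Expand each in SI base units:
  45 J·s:  J·s = N·m·s = kg·m²·s⁻¹
  87.58 m²·kg:  kg·m²
kg·m²·s⁻¹ ≠ kg·m², so they cannot be added.

No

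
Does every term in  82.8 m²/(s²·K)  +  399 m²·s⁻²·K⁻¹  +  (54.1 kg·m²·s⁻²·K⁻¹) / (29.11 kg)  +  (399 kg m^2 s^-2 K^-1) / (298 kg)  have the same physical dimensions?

Dimensions:
  82.8 m²/(s²·K):  m²·s⁻²·K⁻¹
  399 m²·s⁻²·K⁻¹:  m²·s⁻²·K⁻¹
  (54.1 kg·m²·s⁻²·K⁻¹) / (29.11 kg):  [kg·m²·s⁻²·K⁻¹] / [kg] = m²·s⁻²·K⁻¹
  (399 kg m^2 s^-2 K^-1) / (298 kg):  [kg·m²·s⁻²·K⁻¹] / [kg] = m²·s⁻²·K⁻¹
Every term reduces to m²·s⁻²·K⁻¹.

Yes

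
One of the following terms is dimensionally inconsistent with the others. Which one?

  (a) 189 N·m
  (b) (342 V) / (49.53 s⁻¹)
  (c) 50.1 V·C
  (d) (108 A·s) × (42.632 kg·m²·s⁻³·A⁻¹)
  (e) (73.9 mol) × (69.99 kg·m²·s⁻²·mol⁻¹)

(b)

Dimensions:
  (a) N·m = kg·m·s⁻²·m = kg·m²·s⁻²
  (b) [kg·m²·s⁻³·A⁻¹] / [s⁻¹] = kg·m²·s⁻²·A⁻¹
  (c) C·V = s·A·J·C⁻¹ = kg·m²·s⁻²
  (d) [s·A] · [kg·m²·s⁻³·A⁻¹] = kg·m²·s⁻²
  (e) [mol] · [kg·m²·s⁻²·mol⁻¹] = kg·m²·s⁻²
All reduce to kg·m²·s⁻² except (b), which is kg·m²·s⁻²·A⁻¹.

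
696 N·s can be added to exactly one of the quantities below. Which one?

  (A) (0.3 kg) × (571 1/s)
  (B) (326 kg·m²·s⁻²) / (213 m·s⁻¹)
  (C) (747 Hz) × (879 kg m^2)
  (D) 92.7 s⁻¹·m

(B)

Reference: N·s = kg·m·s⁻²·s = kg·m·s⁻¹.
Each option:
  (A) [kg] · [s⁻¹] = kg·s⁻¹
  (B) [kg·m²·s⁻²] / [m·s⁻¹] = kg·m·s⁻¹  ← same
  (C) [s⁻¹] · [kg·m²] = kg·m²·s⁻¹
  (D) m·s⁻¹
Only (B) matches kg·m·s⁻¹.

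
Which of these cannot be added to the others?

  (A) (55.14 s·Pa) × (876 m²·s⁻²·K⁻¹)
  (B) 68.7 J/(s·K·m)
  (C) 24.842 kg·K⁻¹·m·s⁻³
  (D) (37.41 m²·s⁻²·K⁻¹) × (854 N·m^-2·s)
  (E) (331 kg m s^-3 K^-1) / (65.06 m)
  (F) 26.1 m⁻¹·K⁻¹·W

(E)

Reduce each to base SI dimensions:
  (A) [kg·m⁻¹·s⁻¹] · [m²·s⁻²·K⁻¹] = kg·m·s⁻³·K⁻¹
  (B) J·s⁻¹·m⁻¹·K⁻¹ = N·m·s⁻¹·m⁻¹·K⁻¹ = kg·m·s⁻³·K⁻¹
  (C) kg·m·s⁻³·K⁻¹
  (D) [m²·s⁻²·K⁻¹] · [kg·m⁻¹·s⁻¹] = kg·m·s⁻³·K⁻¹
  (E) [kg·m·s⁻³·K⁻¹] / [m] = kg·s⁻³·K⁻¹
  (F) W·m⁻¹·K⁻¹ = J·s⁻¹·m⁻¹·K⁻¹ = kg·m·s⁻³·K⁻¹
All reduce to kg·m·s⁻³·K⁻¹ except (E), which is kg·s⁻³·K⁻¹.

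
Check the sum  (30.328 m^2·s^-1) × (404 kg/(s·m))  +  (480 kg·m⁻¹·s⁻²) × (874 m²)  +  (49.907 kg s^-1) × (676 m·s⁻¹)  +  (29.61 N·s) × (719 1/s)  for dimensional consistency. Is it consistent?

Dimensions:
  (30.328 m^2·s^-1) × (404 kg/(s·m)):  [m²·s⁻¹] · [kg·m⁻¹·s⁻¹] = kg·m·s⁻²
  (480 kg·m⁻¹·s⁻²) × (874 m²):  [kg·m⁻¹·s⁻²] · [m²] = kg·m·s⁻²
  (49.907 kg s^-1) × (676 m·s⁻¹):  [kg·s⁻¹] · [m·s⁻¹] = kg·m·s⁻²
  (29.61 N·s) × (719 1/s):  [kg·m·s⁻¹] · [s⁻¹] = kg·m·s⁻²
Every term reduces to kg·m·s⁻².

Yes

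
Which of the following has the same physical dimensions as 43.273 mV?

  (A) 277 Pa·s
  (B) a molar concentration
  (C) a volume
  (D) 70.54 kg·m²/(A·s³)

Reference: V = J·C⁻¹ = kg·m²·s⁻³·A⁻¹.
Each option:
  (A) Pa·s = N·m⁻²·s = kg·m⁻¹·s⁻¹
  (B) [molar concentration] = m⁻³·mol
  (C) [volume] = m³
  (D) kg·m²·s⁻³·A⁻¹  ← same
Only (D) matches kg·m²·s⁻³·A⁻¹.

(D)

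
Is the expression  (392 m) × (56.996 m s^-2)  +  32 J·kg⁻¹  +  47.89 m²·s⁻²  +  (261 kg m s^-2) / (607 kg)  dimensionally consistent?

No

Work out the base dimensions of each:
  (392 m) × (56.996 m s^-2):  [m] · [m·s⁻²] = m²·s⁻²
  32 J·kg⁻¹:  J·kg⁻¹ = N·m·kg⁻¹ = m²·s⁻²
  47.89 m²·s⁻²:  m²·s⁻²
  (261 kg m s^-2) / (607 kg):  [kg·m·s⁻²] / [kg] = m·s⁻²
The terms do not share a single dimension (m²·s⁻² vs m·s⁻²).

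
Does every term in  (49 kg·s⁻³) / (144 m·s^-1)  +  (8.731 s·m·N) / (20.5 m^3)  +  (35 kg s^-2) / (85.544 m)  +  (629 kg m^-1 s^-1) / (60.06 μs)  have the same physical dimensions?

In SI base units:
  (49 kg·s⁻³) / (144 m·s^-1):  [kg·s⁻³] / [m·s⁻¹] = kg·m⁻¹·s⁻²
  (8.731 s·m·N) / (20.5 m^3):  [kg·m²·s⁻¹] / [m³] = kg·m⁻¹·s⁻¹
  (35 kg s^-2) / (85.544 m):  [kg·s⁻²] / [m] = kg·m⁻¹·s⁻²
  (629 kg m^-1 s^-1) / (60.06 μs):  [kg·m⁻¹·s⁻¹] / [s] = kg·m⁻¹·s⁻²
The terms do not share a single dimension (kg·m⁻¹·s⁻² vs kg·m⁻¹·s⁻¹).

No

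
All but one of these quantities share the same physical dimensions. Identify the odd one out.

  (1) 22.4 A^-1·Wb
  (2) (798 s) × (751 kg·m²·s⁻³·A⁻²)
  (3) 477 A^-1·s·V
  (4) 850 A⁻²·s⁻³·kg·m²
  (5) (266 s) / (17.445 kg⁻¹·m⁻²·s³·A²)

Reduce each to base SI dimensions:
  (1) Wb·A⁻¹ = V·s·A⁻¹ = kg·m²·s⁻²·A⁻²
  (2) [s] · [kg·m²·s⁻³·A⁻²] = kg·m²·s⁻²·A⁻²
  (3) V·s·A⁻¹ = J·C⁻¹·s·A⁻¹ = kg·m²·s⁻²·A⁻²
  (4) kg·m²·s⁻³·A⁻²
  (5) [s] / [kg⁻¹·m⁻²·s³·A²] = kg·m²·s⁻²·A⁻²
All reduce to kg·m²·s⁻²·A⁻² except (4), which is kg·m²·s⁻³·A⁻².

(4)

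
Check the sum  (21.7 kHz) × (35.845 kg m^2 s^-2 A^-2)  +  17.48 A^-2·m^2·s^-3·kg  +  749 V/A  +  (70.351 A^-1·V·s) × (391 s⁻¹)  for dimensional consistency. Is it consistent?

Expand each in SI base units:
  (21.7 kHz) × (35.845 kg m^2 s^-2 A^-2):  [s⁻¹] · [kg·m²·s⁻²·A⁻²] = kg·m²·s⁻³·A⁻²
  17.48 A^-2·m^2·s^-3·kg:  kg·m²·s⁻³·A⁻²
  749 V/A:  V·A⁻¹ = J·C⁻¹·A⁻¹ = kg·m²·s⁻³·A⁻²
  (70.351 A^-1·V·s) × (391 s⁻¹):  [kg·m²·s⁻²·A⁻²] · [s⁻¹] = kg·m²·s⁻³·A⁻²
Every term reduces to kg·m²·s⁻³·A⁻².

Yes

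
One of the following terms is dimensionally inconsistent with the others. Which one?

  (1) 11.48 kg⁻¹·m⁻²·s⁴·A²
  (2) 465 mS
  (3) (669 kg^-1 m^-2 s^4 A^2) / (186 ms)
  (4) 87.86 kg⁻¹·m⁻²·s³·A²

(1)

In SI base units:
  (1) kg⁻¹·m⁻²·s⁴·A²
  (2) S = Ω⁻¹ = kg⁻¹·m⁻²·s³·A²
  (3) [kg⁻¹·m⁻²·s⁴·A²] / [s] = kg⁻¹·m⁻²·s³·A²
  (4) kg⁻¹·m⁻²·s³·A²
All reduce to kg⁻¹·m⁻²·s³·A² except (1), which is kg⁻¹·m⁻²·s⁴·A².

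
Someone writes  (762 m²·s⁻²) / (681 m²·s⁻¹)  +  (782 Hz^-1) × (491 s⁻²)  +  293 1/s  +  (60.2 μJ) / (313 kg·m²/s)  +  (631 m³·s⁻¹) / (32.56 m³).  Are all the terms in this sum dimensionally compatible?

Work out the base dimensions of each:
  (762 m²·s⁻²) / (681 m²·s⁻¹):  [m²·s⁻²] / [m²·s⁻¹] = s⁻¹
  (782 Hz^-1) × (491 s⁻²):  [s] · [s⁻²] = s⁻¹
  293 1/s:  s⁻¹
  (60.2 μJ) / (313 kg·m²/s):  [kg·m²·s⁻²] / [kg·m²·s⁻¹] = s⁻¹
  (631 m³·s⁻¹) / (32.56 m³):  [m³·s⁻¹] / [m³] = s⁻¹
Every term reduces to s⁻¹.

Yes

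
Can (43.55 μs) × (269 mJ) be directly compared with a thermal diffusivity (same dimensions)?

Expand each in SI base units:
  (43.55 μs) × (269 mJ):  [s] · [kg·m²·s⁻²] = kg·m²·s⁻¹
  a thermal diffusivity:  [thermal diffusivity] = m²·s⁻¹
kg·m²·s⁻¹ ≠ m²·s⁻¹, so they cannot be added.

No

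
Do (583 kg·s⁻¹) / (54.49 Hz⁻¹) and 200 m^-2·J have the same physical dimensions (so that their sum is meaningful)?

Reduce each to base SI dimensions:
  (583 kg·s⁻¹) / (54.49 Hz⁻¹):  [kg·s⁻¹] / [s] = kg·s⁻²
  200 m^-2·J:  J·m⁻² = N·m·m⁻² = kg·s⁻²
Both are kg·s⁻², so they have the same dimensions and can be added.

Yes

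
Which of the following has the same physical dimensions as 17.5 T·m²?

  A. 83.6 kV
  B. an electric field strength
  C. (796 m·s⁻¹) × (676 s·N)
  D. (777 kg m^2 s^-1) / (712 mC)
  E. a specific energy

D.

Reference: T·m² = Wb·m⁻²·m² = kg·m²·s⁻²·A⁻¹.
Each option:
  A. V = J·C⁻¹ = kg·m²·s⁻³·A⁻¹
  B. [electric field strength] = kg·m·s⁻³·A⁻¹
  C. [m·s⁻¹] · [kg·m·s⁻¹] = kg·m²·s⁻²
  D. [kg·m²·s⁻¹] / [s·A] = kg·m²·s⁻²·A⁻¹  ← same
  E. [specific energy] = m²·s⁻²
Only D. matches kg·m²·s⁻²·A⁻¹.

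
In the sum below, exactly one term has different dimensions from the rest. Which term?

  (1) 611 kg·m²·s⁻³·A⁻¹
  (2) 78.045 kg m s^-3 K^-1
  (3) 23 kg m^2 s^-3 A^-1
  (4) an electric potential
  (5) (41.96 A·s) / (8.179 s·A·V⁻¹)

Dimensions:
  (1) kg·m²·s⁻³·A⁻¹
  (2) kg·m·s⁻³·K⁻¹
  (3) kg·m²·s⁻³·A⁻¹
  (4) [electric potential] = kg·m²·s⁻³·A⁻¹
  (5) [s·A] / [kg⁻¹·m⁻²·s⁴·A²] = kg·m²·s⁻³·A⁻¹
All reduce to kg·m²·s⁻³·A⁻¹ except (2), which is kg·m·s⁻³·K⁻¹.

(2)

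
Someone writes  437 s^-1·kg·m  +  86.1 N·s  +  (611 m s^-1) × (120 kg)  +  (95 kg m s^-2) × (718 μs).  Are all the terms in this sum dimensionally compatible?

Work out the base dimensions of each:
  437 s^-1·kg·m:  kg·m·s⁻¹
  86.1 N·s:  N·s = kg·m·s⁻²·s = kg·m·s⁻¹
  (611 m s^-1) × (120 kg):  [m·s⁻¹] · [kg] = kg·m·s⁻¹
  (95 kg m s^-2) × (718 μs):  [kg·m·s⁻²] · [s] = kg·m·s⁻¹
Every term reduces to kg·m·s⁻¹.

Yes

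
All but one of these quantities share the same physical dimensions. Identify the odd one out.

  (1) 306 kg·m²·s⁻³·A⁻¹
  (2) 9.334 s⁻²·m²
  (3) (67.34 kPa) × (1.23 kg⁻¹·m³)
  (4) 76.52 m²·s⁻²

Expand each in SI base units:
  (1) kg·m²·s⁻³·A⁻¹
  (2) m²·s⁻²
  (3) [kg·m⁻¹·s⁻²] · [kg⁻¹·m³] = m²·s⁻²
  (4) m²·s⁻²
All reduce to m²·s⁻² except (1), which is kg·m²·s⁻³·A⁻¹.

(1)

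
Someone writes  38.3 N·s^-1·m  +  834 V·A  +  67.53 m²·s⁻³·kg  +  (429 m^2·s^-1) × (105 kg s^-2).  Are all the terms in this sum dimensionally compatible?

Yes

Reduce each to base SI dimensions:
  38.3 N·s^-1·m:  N·m·s⁻¹ = kg·m·s⁻²·m·s⁻¹ = kg·m²·s⁻³
  834 V·A:  V·A = J·C⁻¹·A = kg·m²·s⁻³
  67.53 m²·s⁻³·kg:  kg·m²·s⁻³
  (429 m^2·s^-1) × (105 kg s^-2):  [m²·s⁻¹] · [kg·s⁻²] = kg·m²·s⁻³
Every term reduces to kg·m²·s⁻³.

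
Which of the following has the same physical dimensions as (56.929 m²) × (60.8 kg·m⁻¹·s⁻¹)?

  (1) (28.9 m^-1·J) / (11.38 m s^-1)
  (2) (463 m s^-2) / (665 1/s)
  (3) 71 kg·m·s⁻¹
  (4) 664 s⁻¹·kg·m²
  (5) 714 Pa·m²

(3)

Reference: [m²] · [kg·m⁻¹·s⁻¹] = kg·m·s⁻¹.
Each option:
  (1) [kg·m·s⁻²] / [m·s⁻¹] = kg·s⁻¹
  (2) [m·s⁻²] / [s⁻¹] = m·s⁻¹
  (3) kg·m·s⁻¹  ← same
  (4) kg·m²·s⁻¹
  (5) Pa·m² = N·m⁻²·m² = kg·m·s⁻²
Only (3) matches kg·m·s⁻¹.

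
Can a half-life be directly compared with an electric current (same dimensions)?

Expand each in SI base units:
  a half-life:  [half-life] = s
  an electric current:  [electric current] = A
s ≠ A, so they cannot be added.

No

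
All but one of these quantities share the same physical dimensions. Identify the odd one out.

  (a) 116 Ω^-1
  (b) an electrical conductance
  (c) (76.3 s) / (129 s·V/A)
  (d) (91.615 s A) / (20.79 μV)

(d)

Expand each in SI base units:
  (a) Ω⁻¹ = (V·A⁻¹)⁻¹ = kg⁻¹·m⁻²·s³·A²
  (b) [electrical conductance] = kg⁻¹·m⁻²·s³·A²
  (c) [s] / [kg·m²·s⁻²·A⁻²] = kg⁻¹·m⁻²·s³·A²
  (d) [s·A] / [kg·m²·s⁻³·A⁻¹] = kg⁻¹·m⁻²·s⁴·A²
All reduce to kg⁻¹·m⁻²·s³·A² except (d), which is kg⁻¹·m⁻²·s⁴·A².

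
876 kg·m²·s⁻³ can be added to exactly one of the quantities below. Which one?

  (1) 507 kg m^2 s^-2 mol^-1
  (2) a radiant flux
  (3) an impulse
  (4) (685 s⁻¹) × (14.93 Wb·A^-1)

Reference: kg·m²·s⁻³.
Each option:
  (1) kg·m²·s⁻²·mol⁻¹
  (2) [radiant flux] = kg·m²·s⁻³  ← same
  (3) [impulse] = kg·m·s⁻¹
  (4) [s⁻¹] · [kg·m²·s⁻²·A⁻²] = kg·m²·s⁻³·A⁻²
Only (2) matches kg·m²·s⁻³.

(2)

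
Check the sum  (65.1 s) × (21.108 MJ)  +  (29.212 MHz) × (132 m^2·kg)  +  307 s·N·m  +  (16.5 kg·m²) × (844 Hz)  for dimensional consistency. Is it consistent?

Expand each in SI base units:
  (65.1 s) × (21.108 MJ):  [s] · [kg·m²·s⁻²] = kg·m²·s⁻¹
  (29.212 MHz) × (132 m^2·kg):  [s⁻¹] · [kg·m²] = kg·m²·s⁻¹
  307 s·N·m:  N·m·s = kg·m·s⁻²·m·s = kg·m²·s⁻¹
  (16.5 kg·m²) × (844 Hz):  [kg·m²] · [s⁻¹] = kg·m²·s⁻¹
Every term reduces to kg·m²·s⁻¹.

Yes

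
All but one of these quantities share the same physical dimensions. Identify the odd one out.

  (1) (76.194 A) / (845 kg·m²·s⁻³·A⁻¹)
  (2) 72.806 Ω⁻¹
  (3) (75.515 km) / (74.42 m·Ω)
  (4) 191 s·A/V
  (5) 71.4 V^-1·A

(4)

Reduce each to base SI dimensions:
  (1) [A] / [kg·m²·s⁻³·A⁻¹] = kg⁻¹·m⁻²·s³·A²
  (2) Ω⁻¹ = (V·A⁻¹)⁻¹ = kg⁻¹·m⁻²·s³·A²
  (3) [m] / [kg·m³·s⁻³·A⁻²] = kg⁻¹·m⁻²·s³·A²
  (4) A·s·V⁻¹ = A·s·(J·C⁻¹)⁻¹ = kg⁻¹·m⁻²·s⁴·A²
  (5) A·V⁻¹ = A·(J·C⁻¹)⁻¹ = kg⁻¹·m⁻²·s³·A²
All reduce to kg⁻¹·m⁻²·s³·A² except (4), which is kg⁻¹·m⁻²·s⁴·A².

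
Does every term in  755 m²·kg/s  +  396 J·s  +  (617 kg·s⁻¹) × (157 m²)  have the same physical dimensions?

Yes

Reduce each to base SI dimensions:
  755 m²·kg/s:  kg·m²·s⁻¹
  396 J·s:  J·s = N·m·s = kg·m²·s⁻¹
  (617 kg·s⁻¹) × (157 m²):  [kg·s⁻¹] · [m²] = kg·m²·s⁻¹
Every term reduces to kg·m²·s⁻¹.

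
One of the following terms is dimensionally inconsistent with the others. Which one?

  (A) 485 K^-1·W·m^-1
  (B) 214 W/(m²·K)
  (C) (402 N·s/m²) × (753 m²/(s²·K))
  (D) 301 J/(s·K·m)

(B)

In SI base units:
  (A) W·m⁻¹·K⁻¹ = J·s⁻¹·m⁻¹·K⁻¹ = kg·m·s⁻³·K⁻¹
  (B) W·m⁻²·K⁻¹ = J·s⁻¹·m⁻²·K⁻¹ = kg·s⁻³·K⁻¹
  (C) [kg·m⁻¹·s⁻¹] · [m²·s⁻²·K⁻¹] = kg·m·s⁻³·K⁻¹
  (D) J·s⁻¹·m⁻¹·K⁻¹ = N·m·s⁻¹·m⁻¹·K⁻¹ = kg·m·s⁻³·K⁻¹
All reduce to kg·m·s⁻³·K⁻¹ except (B), which is kg·s⁻³·K⁻¹.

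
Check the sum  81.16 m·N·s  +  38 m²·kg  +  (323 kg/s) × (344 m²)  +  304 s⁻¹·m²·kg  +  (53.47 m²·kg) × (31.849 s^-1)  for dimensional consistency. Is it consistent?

No

In SI base units:
  81.16 m·N·s:  N·m·s = kg·m·s⁻²·m·s = kg·m²·s⁻¹
  38 m²·kg:  kg·m²
  (323 kg/s) × (344 m²):  [kg·s⁻¹] · [m²] = kg·m²·s⁻¹
  304 s⁻¹·m²·kg:  kg·m²·s⁻¹
  (53.47 m²·kg) × (31.849 s^-1):  [kg·m²] · [s⁻¹] = kg·m²·s⁻¹
The terms do not share a single dimension (kg·m² vs kg·m²·s⁻¹).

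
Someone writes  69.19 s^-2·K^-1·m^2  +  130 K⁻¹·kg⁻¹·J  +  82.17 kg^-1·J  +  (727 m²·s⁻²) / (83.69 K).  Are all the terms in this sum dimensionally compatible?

No

Reduce each to base SI dimensions:
  69.19 s^-2·K^-1·m^2:  m²·s⁻²·K⁻¹
  130 K⁻¹·kg⁻¹·J:  J·kg⁻¹·K⁻¹ = N·m·kg⁻¹·K⁻¹ = m²·s⁻²·K⁻¹
  82.17 kg^-1·J:  J·kg⁻¹ = N·m·kg⁻¹ = m²·s⁻²
  (727 m²·s⁻²) / (83.69 K):  [m²·s⁻²] / [K] = m²·s⁻²·K⁻¹
The terms do not share a single dimension (m²·s⁻² vs m²·s⁻²·K⁻¹).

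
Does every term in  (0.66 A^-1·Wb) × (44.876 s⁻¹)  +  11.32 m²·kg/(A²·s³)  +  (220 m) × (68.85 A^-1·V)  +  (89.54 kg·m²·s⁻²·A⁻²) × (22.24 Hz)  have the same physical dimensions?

In SI base units:
  (0.66 A^-1·Wb) × (44.876 s⁻¹):  [kg·m²·s⁻²·A⁻²] · [s⁻¹] = kg·m²·s⁻³·A⁻²
  11.32 m²·kg/(A²·s³):  kg·m²·s⁻³·A⁻²
  (220 m) × (68.85 A^-1·V):  [m] · [kg·m²·s⁻³·A⁻²] = kg·m³·s⁻³·A⁻²
  (89.54 kg·m²·s⁻²·A⁻²) × (22.24 Hz):  [kg·m²·s⁻²·A⁻²] · [s⁻¹] = kg·m²·s⁻³·A⁻²
The terms do not share a single dimension (kg·m²·s⁻³·A⁻² vs kg·m³·s⁻³·A⁻²).

No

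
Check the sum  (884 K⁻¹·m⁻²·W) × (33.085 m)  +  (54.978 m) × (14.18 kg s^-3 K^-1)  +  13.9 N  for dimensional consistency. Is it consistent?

No

In SI base units:
  (884 K⁻¹·m⁻²·W) × (33.085 m):  [kg·s⁻³·K⁻¹] · [m] = kg·m·s⁻³·K⁻¹
  (54.978 m) × (14.18 kg s^-3 K^-1):  [m] · [kg·s⁻³·K⁻¹] = kg·m·s⁻³·K⁻¹
  13.9 N:  N = kg·m·s⁻²
The terms do not share a single dimension (kg·m·s⁻² vs kg·m·s⁻³·K⁻¹).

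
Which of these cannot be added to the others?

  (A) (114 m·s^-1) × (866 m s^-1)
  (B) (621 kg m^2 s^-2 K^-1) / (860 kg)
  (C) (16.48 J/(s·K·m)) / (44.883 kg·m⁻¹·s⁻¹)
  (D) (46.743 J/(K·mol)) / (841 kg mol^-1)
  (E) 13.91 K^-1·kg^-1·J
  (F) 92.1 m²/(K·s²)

(A)

Expand each in SI base units:
  (A) [m·s⁻¹] · [m·s⁻¹] = m²·s⁻²
  (B) [kg·m²·s⁻²·K⁻¹] / [kg] = m²·s⁻²·K⁻¹
  (C) [kg·m·s⁻³·K⁻¹] / [kg·m⁻¹·s⁻¹] = m²·s⁻²·K⁻¹
  (D) [kg·m²·s⁻²·K⁻¹·mol⁻¹] / [kg·mol⁻¹] = m²·s⁻²·K⁻¹
  (E) J·kg⁻¹·K⁻¹ = N·m·kg⁻¹·K⁻¹ = m²·s⁻²·K⁻¹
  (F) m²·s⁻²·K⁻¹
All reduce to m²·s⁻²·K⁻¹ except (A), which is m²·s⁻².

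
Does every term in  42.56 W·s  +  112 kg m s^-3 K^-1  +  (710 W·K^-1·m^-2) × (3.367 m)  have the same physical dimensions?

Dimensions:
  42.56 W·s:  W·s = J·s⁻¹·s = kg·m²·s⁻²
  112 kg m s^-3 K^-1:  kg·m·s⁻³·K⁻¹
  (710 W·K^-1·m^-2) × (3.367 m):  [kg·s⁻³·K⁻¹] · [m] = kg·m·s⁻³·K⁻¹
The terms do not share a single dimension (kg·m²·s⁻² vs kg·m·s⁻³·K⁻¹).

No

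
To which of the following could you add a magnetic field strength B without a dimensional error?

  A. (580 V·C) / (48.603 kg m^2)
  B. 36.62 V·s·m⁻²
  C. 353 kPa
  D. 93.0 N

Reference: [magnetic field strength B] = kg·s⁻²·A⁻¹.
Each option:
  A. [kg·m²·s⁻²] / [kg·m²] = s⁻²
  B. V·s·m⁻² = J·C⁻¹·s·m⁻² = kg·s⁻²·A⁻¹  ← same
  C. Pa = N·m⁻² = kg·m⁻¹·s⁻²
  D. N = kg·m·s⁻²
Only B. matches kg·s⁻²·A⁻¹.

B.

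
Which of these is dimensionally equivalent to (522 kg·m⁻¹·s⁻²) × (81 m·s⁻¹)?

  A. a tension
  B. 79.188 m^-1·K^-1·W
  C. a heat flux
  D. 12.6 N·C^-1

Reference: [kg·m⁻¹·s⁻²] · [m·s⁻¹] = kg·s⁻³.
Each option:
  A. [tension] = kg·m·s⁻²
  B. W·m⁻¹·K⁻¹ = J·s⁻¹·m⁻¹·K⁻¹ = kg·m·s⁻³·K⁻¹
  C. [heat flux] = kg·s⁻³  ← same
  D. N·C⁻¹ = kg·m·s⁻²·(s·A)⁻¹ = kg·m·s⁻³·A⁻¹
Only C. matches kg·s⁻³.

C.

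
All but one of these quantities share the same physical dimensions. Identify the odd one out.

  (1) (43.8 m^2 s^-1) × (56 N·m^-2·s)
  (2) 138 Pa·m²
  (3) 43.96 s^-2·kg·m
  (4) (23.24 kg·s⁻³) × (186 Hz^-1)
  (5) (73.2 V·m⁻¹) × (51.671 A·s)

Reduce each to base SI dimensions:
  (1) [m²·s⁻¹] · [kg·m⁻¹·s⁻¹] = kg·m·s⁻²
  (2) Pa·m² = N·m⁻²·m² = kg·m·s⁻²
  (3) kg·m·s⁻²
  (4) [kg·s⁻³] · [s] = kg·s⁻²
  (5) [kg·m·s⁻³·A⁻¹] · [s·A] = kg·m·s⁻²
All reduce to kg·m·s⁻² except (4), which is kg·s⁻².

(4)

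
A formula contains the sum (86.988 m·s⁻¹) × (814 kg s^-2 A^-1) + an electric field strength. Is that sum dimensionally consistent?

Dimensions:
  (86.988 m·s⁻¹) × (814 kg s^-2 A^-1):  [m·s⁻¹] · [kg·s⁻²·A⁻¹] = kg·m·s⁻³·A⁻¹
  an electric field strength:  [electric field strength] = kg·m·s⁻³·A⁻¹
Both are kg·m·s⁻³·A⁻¹, so they have the same dimensions and can be added.

Yes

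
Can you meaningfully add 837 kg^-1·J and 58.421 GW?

Work out the base dimensions of each:
  837 kg^-1·J:  J·kg⁻¹ = N·m·kg⁻¹ = m²·s⁻²
  58.421 GW:  W = J·s⁻¹ = kg·m²·s⁻³
m²·s⁻² ≠ kg·m²·s⁻³, so they cannot be added.

No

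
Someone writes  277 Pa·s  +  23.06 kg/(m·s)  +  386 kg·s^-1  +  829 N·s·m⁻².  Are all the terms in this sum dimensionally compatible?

Work out the base dimensions of each:
  277 Pa·s:  Pa·s = N·m⁻²·s = kg·m⁻¹·s⁻¹
  23.06 kg/(m·s):  kg·m⁻¹·s⁻¹
  386 kg·s^-1:  kg·s⁻¹
  829 N·s·m⁻²:  N·s·m⁻² = kg·m·s⁻²·s·m⁻² = kg·m⁻¹·s⁻¹
The terms do not share a single dimension (kg·m⁻¹·s⁻¹ vs kg·s⁻¹).

No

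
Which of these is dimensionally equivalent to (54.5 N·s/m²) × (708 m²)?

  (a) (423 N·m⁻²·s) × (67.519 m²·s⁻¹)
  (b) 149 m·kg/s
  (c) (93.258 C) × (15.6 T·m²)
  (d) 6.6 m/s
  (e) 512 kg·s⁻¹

(b)

Reference: [kg·m⁻¹·s⁻¹] · [m²] = kg·m·s⁻¹.
Each option:
  (a) [kg·m⁻¹·s⁻¹] · [m²·s⁻¹] = kg·m·s⁻²
  (b) kg·m·s⁻¹  ← same
  (c) [s·A] · [kg·m²·s⁻²·A⁻¹] = kg·m²·s⁻¹
  (d) m·s⁻¹
  (e) kg·s⁻¹
Only (b) matches kg·m·s⁻¹.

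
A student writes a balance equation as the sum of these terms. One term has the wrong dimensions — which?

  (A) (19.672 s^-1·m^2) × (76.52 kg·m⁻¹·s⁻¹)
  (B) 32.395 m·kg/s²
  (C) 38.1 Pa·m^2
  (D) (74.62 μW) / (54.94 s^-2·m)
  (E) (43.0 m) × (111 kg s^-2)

Work out the base dimensions of each:
  (A) [m²·s⁻¹] · [kg·m⁻¹·s⁻¹] = kg·m·s⁻²
  (B) kg·m·s⁻²
  (C) Pa·m² = N·m⁻²·m² = kg·m·s⁻²
  (D) [kg·m²·s⁻³] / [m·s⁻²] = kg·m·s⁻¹
  (E) [m] · [kg·s⁻²] = kg·m·s⁻²
All reduce to kg·m·s⁻² except (D), which is kg·m·s⁻¹.

(D)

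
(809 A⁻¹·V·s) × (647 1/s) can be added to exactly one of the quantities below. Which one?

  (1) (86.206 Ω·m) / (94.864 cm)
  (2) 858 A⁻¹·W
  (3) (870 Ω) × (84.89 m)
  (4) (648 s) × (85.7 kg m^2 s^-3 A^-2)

Reference: [kg·m²·s⁻²·A⁻²] · [s⁻¹] = kg·m²·s⁻³·A⁻².
Each option:
  (1) [kg·m³·s⁻³·A⁻²] / [m] = kg·m²·s⁻³·A⁻²  ← same
  (2) W·A⁻¹ = J·s⁻¹·A⁻¹ = kg·m²·s⁻³·A⁻¹
  (3) [kg·m²·s⁻³·A⁻²] · [m] = kg·m³·s⁻³·A⁻²
  (4) [s] · [kg·m²·s⁻³·A⁻²] = kg·m²·s⁻²·A⁻²
Only (1) matches kg·m²·s⁻³·A⁻².

(1)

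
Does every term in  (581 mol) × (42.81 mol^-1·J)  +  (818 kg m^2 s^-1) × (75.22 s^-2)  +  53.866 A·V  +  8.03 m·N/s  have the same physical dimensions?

Reduce each to base SI dimensions:
  (581 mol) × (42.81 mol^-1·J):  [mol] · [kg·m²·s⁻²·mol⁻¹] = kg·m²·s⁻²
  (818 kg m^2 s^-1) × (75.22 s^-2):  [kg·m²·s⁻¹] · [s⁻²] = kg·m²·s⁻³
  53.866 A·V:  V·A = J·C⁻¹·A = kg·m²·s⁻³
  8.03 m·N/s:  N·m·s⁻¹ = kg·m·s⁻²·m·s⁻¹ = kg·m²·s⁻³
The terms do not share a single dimension (kg·m²·s⁻² vs kg·m²·s⁻³).

No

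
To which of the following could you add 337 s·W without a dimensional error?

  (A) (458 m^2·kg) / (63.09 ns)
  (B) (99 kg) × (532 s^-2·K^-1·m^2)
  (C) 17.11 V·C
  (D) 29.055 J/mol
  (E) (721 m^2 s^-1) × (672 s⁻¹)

Reference: W·s = J·s⁻¹·s = kg·m²·s⁻².
Each option:
  (A) [kg·m²] / [s] = kg·m²·s⁻¹
  (B) [kg] · [m²·s⁻²·K⁻¹] = kg·m²·s⁻²·K⁻¹
  (C) C·V = s·A·J·C⁻¹ = kg·m²·s⁻²  ← same
  (D) J·mol⁻¹ = N·m·mol⁻¹ = kg·m²·s⁻²·mol⁻¹
  (E) [m²·s⁻¹] · [s⁻¹] = m²·s⁻²
Only (C) matches kg·m²·s⁻².

(C)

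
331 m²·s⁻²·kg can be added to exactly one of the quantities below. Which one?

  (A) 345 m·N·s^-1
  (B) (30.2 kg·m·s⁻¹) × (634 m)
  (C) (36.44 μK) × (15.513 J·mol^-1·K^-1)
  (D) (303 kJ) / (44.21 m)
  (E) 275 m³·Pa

Reference: kg·m²·s⁻².
Each option:
  (A) N·m·s⁻¹ = kg·m·s⁻²·m·s⁻¹ = kg·m²·s⁻³
  (B) [kg·m·s⁻¹] · [m] = kg·m²·s⁻¹
  (C) [K] · [kg·m²·s⁻²·K⁻¹·mol⁻¹] = kg·m²·s⁻²·mol⁻¹
  (D) [kg·m²·s⁻²] / [m] = kg·m·s⁻²
  (E) Pa·m³ = N·m⁻²·m³ = kg·m²·s⁻²  ← same
Only (E) matches kg·m²·s⁻².

(E)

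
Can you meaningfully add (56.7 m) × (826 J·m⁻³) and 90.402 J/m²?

Expand each in SI base units:
  (56.7 m) × (826 J·m⁻³):  [m] · [kg·m⁻¹·s⁻²] = kg·s⁻²
  90.402 J/m²:  J·m⁻² = N·m·m⁻² = kg·s⁻²
Both are kg·s⁻², so they have the same dimensions and can be added.

Yes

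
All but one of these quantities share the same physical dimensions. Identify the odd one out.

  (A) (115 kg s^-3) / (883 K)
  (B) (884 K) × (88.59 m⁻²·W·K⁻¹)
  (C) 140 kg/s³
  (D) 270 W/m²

Reduce each to base SI dimensions:
  (A) [kg·s⁻³] / [K] = kg·s⁻³·K⁻¹
  (B) [K] · [kg·s⁻³·K⁻¹] = kg·s⁻³
  (C) kg·s⁻³
  (D) W·m⁻² = J·s⁻¹·m⁻² = kg·s⁻³
All reduce to kg·s⁻³ except (A), which is kg·s⁻³·K⁻¹.

(A)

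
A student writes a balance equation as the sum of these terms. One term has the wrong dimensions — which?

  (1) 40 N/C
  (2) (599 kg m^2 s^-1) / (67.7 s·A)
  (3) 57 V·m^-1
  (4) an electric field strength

(2)

Expand each in SI base units:
  (1) N·C⁻¹ = kg·m·s⁻²·(s·A)⁻¹ = kg·m·s⁻³·A⁻¹
  (2) [kg·m²·s⁻¹] / [s·A] = kg·m²·s⁻²·A⁻¹
  (3) V·m⁻¹ = J·C⁻¹·m⁻¹ = kg·m·s⁻³·A⁻¹
  (4) [electric field strength] = kg·m·s⁻³·A⁻¹
All reduce to kg·m·s⁻³·A⁻¹ except (2), which is kg·m²·s⁻²·A⁻¹.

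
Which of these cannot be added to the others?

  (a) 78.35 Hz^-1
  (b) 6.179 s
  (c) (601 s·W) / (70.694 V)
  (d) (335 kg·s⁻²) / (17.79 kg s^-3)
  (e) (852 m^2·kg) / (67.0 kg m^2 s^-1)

Expand each in SI base units:
  (a) Hz⁻¹ = (s⁻¹)⁻¹ = s
  (b) s
  (c) [kg·m²·s⁻²] / [kg·m²·s⁻³·A⁻¹] = s·A
  (d) [kg·s⁻²] / [kg·s⁻³] = s
  (e) [kg·m²] / [kg·m²·s⁻¹] = s
All reduce to s except (c), which is s·A.

(c)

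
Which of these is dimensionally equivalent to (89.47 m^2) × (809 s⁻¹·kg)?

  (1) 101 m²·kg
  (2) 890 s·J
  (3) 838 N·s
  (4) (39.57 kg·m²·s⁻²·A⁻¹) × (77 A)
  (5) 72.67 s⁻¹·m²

Reference: [m²] · [kg·s⁻¹] = kg·m²·s⁻¹.
Each option:
  (1) kg·m²
  (2) J·s = N·m·s = kg·m²·s⁻¹  ← same
  (3) N·s = kg·m·s⁻²·s = kg·m·s⁻¹
  (4) [kg·m²·s⁻²·A⁻¹] · [A] = kg·m²·s⁻²
  (5) m²·s⁻¹
Only (2) matches kg·m²·s⁻¹.

(2)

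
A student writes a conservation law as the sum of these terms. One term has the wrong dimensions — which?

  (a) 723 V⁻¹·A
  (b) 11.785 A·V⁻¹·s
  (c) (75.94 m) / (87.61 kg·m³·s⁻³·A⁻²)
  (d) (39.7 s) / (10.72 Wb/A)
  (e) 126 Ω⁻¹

(b)

Work out the base dimensions of each:
  (a) A·V⁻¹ = A·(J·C⁻¹)⁻¹ = kg⁻¹·m⁻²·s³·A²
  (b) A·s·V⁻¹ = A·s·(J·C⁻¹)⁻¹ = kg⁻¹·m⁻²·s⁴·A²
  (c) [m] / [kg·m³·s⁻³·A⁻²] = kg⁻¹·m⁻²·s³·A²
  (d) [s] / [kg·m²·s⁻²·A⁻²] = kg⁻¹·m⁻²·s³·A²
  (e) Ω⁻¹ = (V·A⁻¹)⁻¹ = kg⁻¹·m⁻²·s³·A²
All reduce to kg⁻¹·m⁻²·s³·A² except (b), which is kg⁻¹·m⁻²·s⁴·A².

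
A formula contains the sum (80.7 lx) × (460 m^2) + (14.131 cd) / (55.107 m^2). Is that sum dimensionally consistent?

In SI base units:
  (80.7 lx) × (460 m^2):  [m⁻²·cd] · [m²] = cd
  (14.131 cd) / (55.107 m^2):  [cd] / [m²] = m⁻²·cd
cd ≠ m⁻²·cd, so they cannot be added.

No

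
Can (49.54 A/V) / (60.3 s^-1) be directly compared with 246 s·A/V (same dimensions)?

In SI base units:
  (49.54 A/V) / (60.3 s^-1):  [kg⁻¹·m⁻²·s³·A²] / [s⁻¹] = kg⁻¹·m⁻²·s⁴·A²
  246 s·A/V:  A·s·V⁻¹ = A·s·(J·C⁻¹)⁻¹ = kg⁻¹·m⁻²·s⁴·A²
Both are kg⁻¹·m⁻²·s⁴·A², so they have the same dimensions and can be added.

Yes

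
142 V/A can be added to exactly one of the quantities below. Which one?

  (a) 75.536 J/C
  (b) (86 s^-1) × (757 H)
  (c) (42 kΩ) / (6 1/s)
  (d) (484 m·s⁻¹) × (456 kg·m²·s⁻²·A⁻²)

Reference: V·A⁻¹ = J·C⁻¹·A⁻¹ = kg·m²·s⁻³·A⁻².
Each option:
  (a) J·C⁻¹ = N·m·(s·A)⁻¹ = kg·m²·s⁻³·A⁻¹
  (b) [s⁻¹] · [kg·m²·s⁻²·A⁻²] = kg·m²·s⁻³·A⁻²  ← same
  (c) [kg·m²·s⁻³·A⁻²] / [s⁻¹] = kg·m²·s⁻²·A⁻²
  (d) [m·s⁻¹] · [kg·m²·s⁻²·A⁻²] = kg·m³·s⁻³·A⁻²
Only (b) matches kg·m²·s⁻³·A⁻².

(b)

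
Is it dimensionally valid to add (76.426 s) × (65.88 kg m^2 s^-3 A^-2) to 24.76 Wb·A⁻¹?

Yes

Dimensions:
  (76.426 s) × (65.88 kg m^2 s^-3 A^-2):  [s] · [kg·m²·s⁻³·A⁻²] = kg·m²·s⁻²·A⁻²
  24.76 Wb·A⁻¹:  Wb·A⁻¹ = V·s·A⁻¹ = kg·m²·s⁻²·A⁻²
Both are kg·m²·s⁻²·A⁻², so they have the same dimensions and can be added.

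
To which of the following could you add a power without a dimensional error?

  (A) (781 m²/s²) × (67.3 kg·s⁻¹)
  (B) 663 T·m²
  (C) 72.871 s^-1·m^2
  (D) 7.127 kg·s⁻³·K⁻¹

Reference: [power] = kg·m²·s⁻³.
Each option:
  (A) [m²·s⁻²] · [kg·s⁻¹] = kg·m²·s⁻³  ← same
  (B) T·m² = Wb·m⁻²·m² = kg·m²·s⁻²·A⁻¹
  (C) m²·s⁻¹
  (D) kg·s⁻³·K⁻¹
Only (A) matches kg·m²·s⁻³.

(A)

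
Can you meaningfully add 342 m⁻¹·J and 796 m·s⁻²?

No

Dimensions:
  342 m⁻¹·J:  J·m⁻¹ = N·m·m⁻¹ = kg·m·s⁻²
  796 m·s⁻²:  m·s⁻²
kg·m·s⁻² ≠ m·s⁻², so they cannot be added.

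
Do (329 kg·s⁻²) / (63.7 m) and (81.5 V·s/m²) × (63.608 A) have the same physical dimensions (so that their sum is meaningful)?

No

Work out the base dimensions of each:
  (329 kg·s⁻²) / (63.7 m):  [kg·s⁻²] / [m] = kg·m⁻¹·s⁻²
  (81.5 V·s/m²) × (63.608 A):  [kg·s⁻²·A⁻¹] · [A] = kg·s⁻²
kg·m⁻¹·s⁻² ≠ kg·s⁻², so they cannot be added.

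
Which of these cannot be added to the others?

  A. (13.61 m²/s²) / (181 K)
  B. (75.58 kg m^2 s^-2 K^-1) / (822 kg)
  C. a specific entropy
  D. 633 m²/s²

Reduce each to base SI dimensions:
  A. [m²·s⁻²] / [K] = m²·s⁻²·K⁻¹
  B. [kg·m²·s⁻²·K⁻¹] / [kg] = m²·s⁻²·K⁻¹
  C. [specific entropy] = m²·s⁻²·K⁻¹
  D. m²·s⁻²
All reduce to m²·s⁻²·K⁻¹ except D., which is m²·s⁻².

D.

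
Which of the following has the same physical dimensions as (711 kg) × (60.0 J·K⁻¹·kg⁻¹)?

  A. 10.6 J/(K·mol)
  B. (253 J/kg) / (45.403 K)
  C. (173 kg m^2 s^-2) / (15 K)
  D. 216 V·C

Reference: [kg] · [m²·s⁻²·K⁻¹] = kg·m²·s⁻²·K⁻¹.
Each option:
  A. J·mol⁻¹·K⁻¹ = N·m·mol⁻¹·K⁻¹ = kg·m²·s⁻²·K⁻¹·mol⁻¹
  B. [m²·s⁻²] / [K] = m²·s⁻²·K⁻¹
  C. [kg·m²·s⁻²] / [K] = kg·m²·s⁻²·K⁻¹  ← same
  D. C·V = s·A·J·C⁻¹ = kg·m²·s⁻²
Only C. matches kg·m²·s⁻²·K⁻¹.

C.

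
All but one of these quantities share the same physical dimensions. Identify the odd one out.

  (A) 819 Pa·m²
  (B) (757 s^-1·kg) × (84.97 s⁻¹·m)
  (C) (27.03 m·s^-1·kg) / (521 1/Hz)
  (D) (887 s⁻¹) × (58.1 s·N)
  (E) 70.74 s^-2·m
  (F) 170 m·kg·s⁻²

Reduce each to base SI dimensions:
  (A) Pa·m² = N·m⁻²·m² = kg·m·s⁻²
  (B) [kg·s⁻¹] · [m·s⁻¹] = kg·m·s⁻²
  (C) [kg·m·s⁻¹] / [s] = kg·m·s⁻²
  (D) [s⁻¹] · [kg·m·s⁻¹] = kg·m·s⁻²
  (E) m·s⁻²
  (F) kg·m·s⁻²
All reduce to kg·m·s⁻² except (E), which is m·s⁻².

(E)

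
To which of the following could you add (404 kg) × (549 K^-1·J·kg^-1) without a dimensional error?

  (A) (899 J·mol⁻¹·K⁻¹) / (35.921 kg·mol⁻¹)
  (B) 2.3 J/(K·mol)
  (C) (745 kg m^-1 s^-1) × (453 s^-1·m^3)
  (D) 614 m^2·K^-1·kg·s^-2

(D)

Reference: [kg] · [m²·s⁻²·K⁻¹] = kg·m²·s⁻²·K⁻¹.
Each option:
  (A) [kg·m²·s⁻²·K⁻¹·mol⁻¹] / [kg·mol⁻¹] = m²·s⁻²·K⁻¹
  (B) J·mol⁻¹·K⁻¹ = N·m·mol⁻¹·K⁻¹ = kg·m²·s⁻²·K⁻¹·mol⁻¹
  (C) [kg·m⁻¹·s⁻¹] · [m³·s⁻¹] = kg·m²·s⁻²
  (D) kg·m²·s⁻²·K⁻¹  ← same
Only (D) matches kg·m²·s⁻²·K⁻¹.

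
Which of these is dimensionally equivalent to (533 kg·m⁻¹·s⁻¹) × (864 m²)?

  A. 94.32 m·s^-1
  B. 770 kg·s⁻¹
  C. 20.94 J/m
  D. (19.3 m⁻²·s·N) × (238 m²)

Reference: [kg·m⁻¹·s⁻¹] · [m²] = kg·m·s⁻¹.
Each option:
  A. m·s⁻¹
  B. kg·s⁻¹
  C. J·m⁻¹ = N·m·m⁻¹ = kg·m·s⁻²
  D. [kg·m⁻¹·s⁻¹] · [m²] = kg·m·s⁻¹  ← same
Only D. matches kg·m·s⁻¹.

D.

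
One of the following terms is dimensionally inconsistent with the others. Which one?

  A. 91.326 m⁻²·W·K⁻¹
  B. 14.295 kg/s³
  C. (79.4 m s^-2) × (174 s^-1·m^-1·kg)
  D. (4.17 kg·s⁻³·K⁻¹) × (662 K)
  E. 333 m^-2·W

A.

Reduce each to base SI dimensions:
  A. W·m⁻²·K⁻¹ = J·s⁻¹·m⁻²·K⁻¹ = kg·s⁻³·K⁻¹
  B. kg·s⁻³
  C. [m·s⁻²] · [kg·m⁻¹·s⁻¹] = kg·s⁻³
  D. [kg·s⁻³·K⁻¹] · [K] = kg·s⁻³
  E. W·m⁻² = J·s⁻¹·m⁻² = kg·s⁻³
All reduce to kg·s⁻³ except A., which is kg·s⁻³·K⁻¹.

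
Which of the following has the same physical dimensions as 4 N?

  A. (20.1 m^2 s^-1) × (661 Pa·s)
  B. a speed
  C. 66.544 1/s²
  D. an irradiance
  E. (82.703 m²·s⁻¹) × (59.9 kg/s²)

Reference: N = kg·m·s⁻².
Each option:
  A. [m²·s⁻¹] · [kg·m⁻¹·s⁻¹] = kg·m·s⁻²  ← same
  B. [speed] = m·s⁻¹
  C. s⁻²
  D. [irradiance] = kg·s⁻³
  E. [m²·s⁻¹] · [kg·s⁻²] = kg·m²·s⁻³
Only A. matches kg·m·s⁻².

A.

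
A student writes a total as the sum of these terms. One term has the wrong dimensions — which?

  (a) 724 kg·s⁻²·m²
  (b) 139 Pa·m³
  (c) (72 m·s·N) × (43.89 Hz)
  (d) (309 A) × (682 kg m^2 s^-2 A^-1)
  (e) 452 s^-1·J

Expand each in SI base units:
  (a) kg·m²·s⁻²
  (b) Pa·m³ = N·m⁻²·m³ = kg·m²·s⁻²
  (c) [kg·m²·s⁻¹] · [s⁻¹] = kg·m²·s⁻²
  (d) [A] · [kg·m²·s⁻²·A⁻¹] = kg·m²·s⁻²
  (e) J·s⁻¹ = N·m·s⁻¹ = kg·m²·s⁻³
All reduce to kg·m²·s⁻² except (e), which is kg·m²·s⁻³.

(e)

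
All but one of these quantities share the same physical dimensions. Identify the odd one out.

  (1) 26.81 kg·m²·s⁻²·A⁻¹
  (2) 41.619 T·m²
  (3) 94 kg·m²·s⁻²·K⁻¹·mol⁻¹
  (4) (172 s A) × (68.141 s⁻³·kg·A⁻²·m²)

Dimensions:
  (1) kg·m²·s⁻²·A⁻¹
  (2) T·m² = Wb·m⁻²·m² = kg·m²·s⁻²·A⁻¹
  (3) kg·m²·s⁻²·K⁻¹·mol⁻¹
  (4) [s·A] · [kg·m²·s⁻³·A⁻²] = kg·m²·s⁻²·A⁻¹
All reduce to kg·m²·s⁻²·A⁻¹ except (3), which is kg·m²·s⁻²·K⁻¹·mol⁻¹.

(3)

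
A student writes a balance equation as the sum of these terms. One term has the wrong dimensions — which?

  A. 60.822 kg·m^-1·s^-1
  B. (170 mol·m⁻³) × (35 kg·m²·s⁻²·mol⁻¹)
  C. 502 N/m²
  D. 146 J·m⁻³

Reduce each to base SI dimensions:
  A. kg·m⁻¹·s⁻¹
  B. [m⁻³·mol] · [kg·m²·s⁻²·mol⁻¹] = kg·m⁻¹·s⁻²
  C. N·m⁻² = kg·m·s⁻²·m⁻² = kg·m⁻¹·s⁻²
  D. J·m⁻³ = N·m·m⁻³ = kg·m⁻¹·s⁻²
All reduce to kg·m⁻¹·s⁻² except A., which is kg·m⁻¹·s⁻¹.

A.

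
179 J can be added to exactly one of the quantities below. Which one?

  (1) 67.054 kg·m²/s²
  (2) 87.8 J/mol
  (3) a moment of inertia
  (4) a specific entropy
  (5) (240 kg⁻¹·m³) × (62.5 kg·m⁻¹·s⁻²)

Reference: J = N·m = kg·m²·s⁻².
Each option:
  (1) kg·m²·s⁻²  ← same
  (2) J·mol⁻¹ = N·m·mol⁻¹ = kg·m²·s⁻²·mol⁻¹
  (3) [moment of inertia] = kg·m²
  (4) [specific entropy] = m²·s⁻²·K⁻¹
  (5) [kg⁻¹·m³] · [kg·m⁻¹·s⁻²] = m²·s⁻²
Only (1) matches kg·m²·s⁻².

(1)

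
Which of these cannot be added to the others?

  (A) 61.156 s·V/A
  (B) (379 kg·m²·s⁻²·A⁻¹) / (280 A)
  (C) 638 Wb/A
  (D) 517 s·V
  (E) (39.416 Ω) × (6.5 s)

(D)

Dimensions:
  (A) V·s·A⁻¹ = J·C⁻¹·s·A⁻¹ = kg·m²·s⁻²·A⁻²
  (B) [kg·m²·s⁻²·A⁻¹] / [A] = kg·m²·s⁻²·A⁻²
  (C) Wb·A⁻¹ = V·s·A⁻¹ = kg·m²·s⁻²·A⁻²
  (D) V·s = J·C⁻¹·s = kg·m²·s⁻²·A⁻¹
  (E) [kg·m²·s⁻³·A⁻²] · [s] = kg·m²·s⁻²·A⁻²
All reduce to kg·m²·s⁻²·A⁻² except (D), which is kg·m²·s⁻²·A⁻¹.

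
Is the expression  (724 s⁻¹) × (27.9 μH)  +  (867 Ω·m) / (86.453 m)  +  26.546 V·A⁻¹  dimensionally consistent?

Yes

Expand each in SI base units:
  (724 s⁻¹) × (27.9 μH):  [s⁻¹] · [kg·m²·s⁻²·A⁻²] = kg·m²·s⁻³·A⁻²
  (867 Ω·m) / (86.453 m):  [kg·m³·s⁻³·A⁻²] / [m] = kg·m²·s⁻³·A⁻²
  26.546 V·A⁻¹:  V·A⁻¹ = J·C⁻¹·A⁻¹ = kg·m²·s⁻³·A⁻²
Every term reduces to kg·m²·s⁻³·A⁻².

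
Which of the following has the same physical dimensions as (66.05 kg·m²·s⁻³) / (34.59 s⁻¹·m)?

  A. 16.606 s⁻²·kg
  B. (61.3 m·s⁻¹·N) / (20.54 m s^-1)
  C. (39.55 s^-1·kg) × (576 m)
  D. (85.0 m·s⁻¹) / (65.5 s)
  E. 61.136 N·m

Reference: [kg·m²·s⁻³] / [m·s⁻¹] = kg·m·s⁻².
Each option:
  A. kg·s⁻²
  B. [kg·m²·s⁻³] / [m·s⁻¹] = kg·m·s⁻²  ← same
  C. [kg·s⁻¹] · [m] = kg·m·s⁻¹
  D. [m·s⁻¹] / [s] = m·s⁻²
  E. N·m = kg·m·s⁻²·m = kg·m²·s⁻²
Only B. matches kg·m·s⁻².

B.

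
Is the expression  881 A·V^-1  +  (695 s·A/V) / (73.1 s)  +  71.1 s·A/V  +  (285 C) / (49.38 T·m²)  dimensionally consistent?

No

In SI base units:
  881 A·V^-1:  A·V⁻¹ = A·(J·C⁻¹)⁻¹ = kg⁻¹·m⁻²·s³·A²
  (695 s·A/V) / (73.1 s):  [kg⁻¹·m⁻²·s⁴·A²] / [s] = kg⁻¹·m⁻²·s³·A²
  71.1 s·A/V:  A·s·V⁻¹ = A·s·(J·C⁻¹)⁻¹ = kg⁻¹·m⁻²·s⁴·A²
  (285 C) / (49.38 T·m²):  [s·A] / [kg·m²·s⁻²·A⁻¹] = kg⁻¹·m⁻²·s³·A²
The terms do not share a single dimension (kg⁻¹·m⁻²·s³·A² vs kg⁻¹·m⁻²·s⁴·A²).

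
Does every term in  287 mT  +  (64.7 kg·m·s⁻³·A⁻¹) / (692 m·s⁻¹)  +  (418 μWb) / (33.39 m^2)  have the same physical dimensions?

Dimensions:
  287 mT:  T = Wb·m⁻² = kg·s⁻²·A⁻¹
  (64.7 kg·m·s⁻³·A⁻¹) / (692 m·s⁻¹):  [kg·m·s⁻³·A⁻¹] / [m·s⁻¹] = kg·s⁻²·A⁻¹
  (418 μWb) / (33.39 m^2):  [kg·m²·s⁻²·A⁻¹] / [m²] = kg·s⁻²·A⁻¹
Every term reduces to kg·s⁻²·A⁻¹.

Yes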